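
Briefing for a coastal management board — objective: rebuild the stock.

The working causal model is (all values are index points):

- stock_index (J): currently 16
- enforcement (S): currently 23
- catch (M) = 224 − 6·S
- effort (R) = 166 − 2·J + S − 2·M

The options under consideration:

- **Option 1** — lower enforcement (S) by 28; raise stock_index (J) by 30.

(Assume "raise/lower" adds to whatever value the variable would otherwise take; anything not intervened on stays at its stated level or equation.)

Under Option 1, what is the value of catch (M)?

Option 1 (S − 28, J + 30):
  S = 23 − 28 = -5
  M = 224 − 6·(-5) = 254

254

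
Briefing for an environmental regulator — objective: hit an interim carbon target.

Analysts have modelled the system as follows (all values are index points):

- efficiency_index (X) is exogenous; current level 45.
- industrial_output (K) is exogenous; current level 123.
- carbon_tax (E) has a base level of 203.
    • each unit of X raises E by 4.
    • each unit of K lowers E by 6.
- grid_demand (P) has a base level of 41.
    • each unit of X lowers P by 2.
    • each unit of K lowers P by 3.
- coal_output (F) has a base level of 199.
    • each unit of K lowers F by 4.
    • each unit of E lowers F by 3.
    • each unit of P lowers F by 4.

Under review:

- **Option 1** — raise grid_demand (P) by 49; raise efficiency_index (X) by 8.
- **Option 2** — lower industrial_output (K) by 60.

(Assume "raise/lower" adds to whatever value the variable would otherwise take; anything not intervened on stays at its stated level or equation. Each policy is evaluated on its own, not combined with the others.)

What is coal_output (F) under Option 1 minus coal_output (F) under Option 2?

Option 1 (P + 49, X + 8):
  X = 45 + 8 = 53
  K = 123
  E = 203 + 4·53 − 6·123 = -323
  P = 41 − 2·53 − 3·123 (+49 from intervention) = -385
  F = 199 − 4·123 − 3·(-323) − 4·(-385) = 2216
Option 2 (K − 60):
  X = 45
  K = 123 − 60 = 63
  E = 203 + 4·45 − 6·63 = 5
  P = 41 − 2·45 − 3·63 = -238
  F = 199 − 4·63 − 3·5 − 4·(-238) = 884
F: 2216 − 884 = 1332

1332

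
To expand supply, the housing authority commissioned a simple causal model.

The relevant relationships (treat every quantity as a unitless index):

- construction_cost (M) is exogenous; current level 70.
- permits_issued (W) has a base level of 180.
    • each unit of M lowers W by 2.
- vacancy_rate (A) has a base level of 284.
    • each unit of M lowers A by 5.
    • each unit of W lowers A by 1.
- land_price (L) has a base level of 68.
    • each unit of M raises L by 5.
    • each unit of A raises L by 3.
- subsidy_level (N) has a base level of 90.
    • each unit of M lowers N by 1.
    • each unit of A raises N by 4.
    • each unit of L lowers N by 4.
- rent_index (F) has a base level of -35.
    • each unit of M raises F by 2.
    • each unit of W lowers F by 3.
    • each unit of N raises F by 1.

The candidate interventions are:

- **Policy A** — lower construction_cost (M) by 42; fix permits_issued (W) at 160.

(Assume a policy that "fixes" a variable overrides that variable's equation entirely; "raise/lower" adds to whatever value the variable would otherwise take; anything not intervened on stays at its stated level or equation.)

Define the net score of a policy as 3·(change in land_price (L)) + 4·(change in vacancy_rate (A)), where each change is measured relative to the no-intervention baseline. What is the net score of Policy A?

540

Baseline:
  M = 70
  W = 180 − 2·70 = 40
  A = 284 − 5·70 − 40 = -106
  L = 68 + 5·70 + 3·(-106) = 100
Policy A (M − 42, W := 160):
  M = 70 − 42 = 28
  W = 160
  A = 284 − 5·28 − 160 = -16
  L = 68 + 5·28 + 3·(-16) = 160
ΔL = 160 − 100 = 60; ΔA = -16 − (-106) = 90
Score = 3·60 + 4·90 = 540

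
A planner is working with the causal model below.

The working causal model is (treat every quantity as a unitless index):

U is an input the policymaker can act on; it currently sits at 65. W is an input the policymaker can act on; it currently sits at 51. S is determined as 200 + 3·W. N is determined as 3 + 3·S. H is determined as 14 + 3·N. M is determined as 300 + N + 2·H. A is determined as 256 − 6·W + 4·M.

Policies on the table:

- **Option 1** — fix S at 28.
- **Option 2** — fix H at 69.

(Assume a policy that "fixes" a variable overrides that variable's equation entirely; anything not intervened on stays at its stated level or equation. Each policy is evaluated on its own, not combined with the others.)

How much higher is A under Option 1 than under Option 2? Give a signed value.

-2252

Option 1 (S := 28):
  W = 51
  S = 28
  N = 3 + 3·28 = 87
  H = 14 + 3·87 = 275
  M = 300 + 87 + 2·275 = 937
  A = 256 − 6·51 + 4·937 = 3698
Option 2 (H := 69):
  W = 51
  S = 200 + 3·51 = 353
  N = 3 + 3·353 = 1062
  H = 69
  M = 300 + 1062 + 2·69 = 1500
  A = 256 − 6·51 + 4·1500 = 5950
A: 3698 − 5950 = -2252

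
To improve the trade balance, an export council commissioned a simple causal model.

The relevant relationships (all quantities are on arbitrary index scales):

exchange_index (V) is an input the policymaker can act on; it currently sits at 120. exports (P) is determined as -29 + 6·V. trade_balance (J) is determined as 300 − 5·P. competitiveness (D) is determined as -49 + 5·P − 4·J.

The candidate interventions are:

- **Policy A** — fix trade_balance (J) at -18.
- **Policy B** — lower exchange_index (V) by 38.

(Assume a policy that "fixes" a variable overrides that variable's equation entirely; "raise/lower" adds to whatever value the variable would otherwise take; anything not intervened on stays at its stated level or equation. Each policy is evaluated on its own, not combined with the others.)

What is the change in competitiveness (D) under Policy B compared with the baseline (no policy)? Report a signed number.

-5700

Baseline:
  V = 120
  P = -29 + 6·120 = 691
  J = 300 − 5·691 = -3155
  D = -49 + 5·691 − 4·(-3155) = 16026
Policy B (V − 38):
  V = 120 − 38 = 82
  P = -29 + 6·82 = 463
  J = 300 − 5·463 = -2015
  D = -49 + 5·463 − 4·(-2015) = 10326
Change in D: 10326 − 16026 = -5700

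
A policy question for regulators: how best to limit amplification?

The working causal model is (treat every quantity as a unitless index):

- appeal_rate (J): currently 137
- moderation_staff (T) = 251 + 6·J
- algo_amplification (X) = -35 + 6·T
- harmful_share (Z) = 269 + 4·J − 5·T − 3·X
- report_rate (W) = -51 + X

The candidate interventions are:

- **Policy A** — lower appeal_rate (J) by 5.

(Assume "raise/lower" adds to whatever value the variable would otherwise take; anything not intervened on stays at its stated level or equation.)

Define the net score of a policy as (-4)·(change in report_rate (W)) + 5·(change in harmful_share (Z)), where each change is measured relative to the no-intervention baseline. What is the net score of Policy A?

Baseline:
  J = 137
  T = 251 + 6·137 = 1073
  X = -35 + 6·1073 = 6403
  Z = 269 + 4·137 − 5·1073 − 3·6403 = -23757
  W = -51 + 6403 = 6352
Policy A (J − 5):
  J = 137 − 5 = 132
  T = 251 + 6·132 = 1043
  X = -35 + 6·1043 = 6223
  Z = 269 + 4·132 − 5·1043 − 3·6223 = -23087
  W = -51 + 6223 = 6172
ΔW = 6172 − 6352 = -180; ΔZ = -23087 − (-23757) = 670
Score = (-4)·(-180) + 5·670 = 4070

4070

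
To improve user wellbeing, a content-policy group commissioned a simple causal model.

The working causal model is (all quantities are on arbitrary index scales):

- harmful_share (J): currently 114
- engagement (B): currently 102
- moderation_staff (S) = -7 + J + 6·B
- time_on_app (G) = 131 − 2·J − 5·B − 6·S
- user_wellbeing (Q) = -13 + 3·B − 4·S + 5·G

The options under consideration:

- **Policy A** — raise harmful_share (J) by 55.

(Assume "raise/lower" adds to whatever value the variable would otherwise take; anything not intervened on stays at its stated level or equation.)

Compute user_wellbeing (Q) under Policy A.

-29608

Policy A (J + 55):
  J = 114 + 55 = 169
  B = 102
  S = -7 + 169 + 6·102 = 774
  G = 131 − 2·169 − 5·102 − 6·774 = -5361
  Q = -13 + 3·102 − 4·774 + 5·(-5361) = -29608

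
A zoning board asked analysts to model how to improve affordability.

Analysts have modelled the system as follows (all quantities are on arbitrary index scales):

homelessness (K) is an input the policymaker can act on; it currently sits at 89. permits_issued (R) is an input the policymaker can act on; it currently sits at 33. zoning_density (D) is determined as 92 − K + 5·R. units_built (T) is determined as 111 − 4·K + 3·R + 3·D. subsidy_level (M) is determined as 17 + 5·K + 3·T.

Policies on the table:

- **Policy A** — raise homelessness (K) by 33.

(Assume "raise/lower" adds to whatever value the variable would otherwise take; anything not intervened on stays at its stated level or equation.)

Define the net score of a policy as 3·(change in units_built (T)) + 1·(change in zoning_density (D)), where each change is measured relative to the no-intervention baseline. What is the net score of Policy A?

-726

Baseline:
  K = 89
  R = 33
  D = 92 − 89 + 5·33 = 168
  T = 111 − 4·89 + 3·33 + 3·168 = 358
Policy A (K + 33):
  K = 89 + 33 = 122
  R = 33
  D = 92 − 122 + 5·33 = 135
  T = 111 − 4·122 + 3·33 + 3·135 = 127
ΔT = 127 − 358 = -231; ΔD = 135 − 168 = -33
Score = 3·(-231) + 1·(-33) = -726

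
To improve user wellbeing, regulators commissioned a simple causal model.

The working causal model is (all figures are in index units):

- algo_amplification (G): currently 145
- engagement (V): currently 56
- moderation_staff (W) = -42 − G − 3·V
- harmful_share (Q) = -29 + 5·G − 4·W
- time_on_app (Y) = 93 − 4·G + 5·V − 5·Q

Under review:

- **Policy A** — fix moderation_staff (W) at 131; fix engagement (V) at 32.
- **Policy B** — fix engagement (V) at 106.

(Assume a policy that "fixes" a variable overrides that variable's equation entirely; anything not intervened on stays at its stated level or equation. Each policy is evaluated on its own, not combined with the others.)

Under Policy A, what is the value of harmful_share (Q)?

Policy A (W := 131, V := 32):
  G = 145
  V = 32
  W = 131
  Q = -29 + 5·145 − 4·131 = 172

172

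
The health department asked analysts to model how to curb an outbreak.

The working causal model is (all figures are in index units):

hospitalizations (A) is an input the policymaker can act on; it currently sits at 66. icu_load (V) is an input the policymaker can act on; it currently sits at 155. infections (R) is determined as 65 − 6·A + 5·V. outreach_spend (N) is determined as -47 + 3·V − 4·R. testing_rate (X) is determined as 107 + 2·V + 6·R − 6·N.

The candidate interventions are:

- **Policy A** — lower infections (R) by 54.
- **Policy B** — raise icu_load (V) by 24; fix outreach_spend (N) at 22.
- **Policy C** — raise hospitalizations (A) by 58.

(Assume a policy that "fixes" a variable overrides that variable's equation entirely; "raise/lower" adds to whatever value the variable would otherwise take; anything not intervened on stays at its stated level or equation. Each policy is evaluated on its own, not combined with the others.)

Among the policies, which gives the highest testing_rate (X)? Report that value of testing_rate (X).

9609

Policy A (R − 54):
  A = 66
  V = 155
  R = 65 − 6·66 + 5·155 (−54 from intervention) = 390
  N = -47 + 3·155 − 4·390 = -1142
  X = 107 + 2·155 + 6·390 − 6·(-1142) = 9609
Policy B (V + 24, N := 22):
  A = 66
  V = 155 + 24 = 179
  R = 65 − 6·66 + 5·179 = 564
  N = 22
  X = 107 + 2·179 + 6·564 − 6·22 = 3717
Policy C (A + 58):
  A = 66 + 58 = 124
  V = 155
  R = 65 − 6·124 + 5·155 = 96
  N = -47 + 3·155 − 4·96 = 34
  X = 107 + 2·155 + 6·96 − 6·34 = 789
Comparing — Policy A: X=9609, Policy B: X=3717, Policy C: X=789. Highest is 9609 (Policy A).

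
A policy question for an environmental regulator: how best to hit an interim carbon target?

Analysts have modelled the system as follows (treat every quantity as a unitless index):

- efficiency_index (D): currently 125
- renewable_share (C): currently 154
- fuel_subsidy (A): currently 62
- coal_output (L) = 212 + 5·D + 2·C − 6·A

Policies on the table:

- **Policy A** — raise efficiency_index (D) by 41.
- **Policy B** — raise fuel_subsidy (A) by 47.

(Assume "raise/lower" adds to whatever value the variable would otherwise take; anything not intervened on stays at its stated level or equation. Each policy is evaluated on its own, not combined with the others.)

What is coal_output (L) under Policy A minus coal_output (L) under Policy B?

Policy A (D + 41):
  D = 125 + 41 = 166
  C = 154
  A = 62
  L = 212 + 5·166 + 2·154 − 6·62 = 978
Policy B (A + 47):
  D = 125
  C = 154
  A = 62 + 47 = 109
  L = 212 + 5·125 + 2·154 − 6·109 = 491
L: 978 − 491 = 487

487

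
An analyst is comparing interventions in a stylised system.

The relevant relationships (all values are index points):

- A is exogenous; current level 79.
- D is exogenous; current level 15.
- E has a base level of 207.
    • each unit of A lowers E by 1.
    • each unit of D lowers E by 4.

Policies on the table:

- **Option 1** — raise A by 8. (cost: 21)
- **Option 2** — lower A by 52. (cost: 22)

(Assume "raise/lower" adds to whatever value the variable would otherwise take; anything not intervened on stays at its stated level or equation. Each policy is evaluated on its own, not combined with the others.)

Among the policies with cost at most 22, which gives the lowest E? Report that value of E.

60

Option 1 (A + 8):
  A = 79 + 8 = 87
  D = 15
  E = 207 − 87 − 4·15 = 60
Option 2 (A − 52):
  A = 79 − 52 = 27
  D = 15
  E = 207 − 27 − 4·15 = 120
Comparing — Option 1: E=60, Option 2: E=120. Lowest is 60 (Option 1).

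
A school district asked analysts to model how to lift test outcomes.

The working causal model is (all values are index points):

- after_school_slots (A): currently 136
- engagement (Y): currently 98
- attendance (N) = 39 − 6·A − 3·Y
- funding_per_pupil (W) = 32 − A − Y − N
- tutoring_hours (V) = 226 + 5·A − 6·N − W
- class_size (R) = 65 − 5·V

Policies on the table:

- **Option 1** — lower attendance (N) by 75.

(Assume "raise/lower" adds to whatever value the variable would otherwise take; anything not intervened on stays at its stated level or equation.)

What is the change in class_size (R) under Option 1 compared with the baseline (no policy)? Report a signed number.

Baseline:
  A = 136
  Y = 98
  N = 39 − 6·136 − 3·98 = -1071
  W = 32 − 136 − 98 − (-1071) = 869
  V = 226 + 5·136 − 6·(-1071) − 869 = 6463
  R = 65 − 5·6463 = -32250
Option 1 (N − 75):
  A = 136
  Y = 98
  N = 39 − 6·136 − 3·98 (−75 from intervention) = -1146
  W = 32 − 136 − 98 − (-1146) = 944
  V = 226 + 5·136 − 6·(-1146) − 944 = 6838
  R = 65 − 5·6838 = -34125
Change in R: -34125 − (-32250) = -1875

-1875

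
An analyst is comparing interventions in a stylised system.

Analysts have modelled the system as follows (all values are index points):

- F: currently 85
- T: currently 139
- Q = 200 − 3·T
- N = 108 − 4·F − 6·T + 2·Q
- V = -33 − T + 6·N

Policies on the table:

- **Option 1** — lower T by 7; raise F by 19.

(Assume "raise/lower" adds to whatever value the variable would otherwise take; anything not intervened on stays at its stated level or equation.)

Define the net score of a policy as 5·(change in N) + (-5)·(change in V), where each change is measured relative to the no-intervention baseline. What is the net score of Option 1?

Baseline:
  F = 85
  T = 139
  Q = 200 − 3·139 = -217
  N = 108 − 4·85 − 6·139 + 2·(-217) = -1500
  V = -33 − 139 + 6·(-1500) = -9172
Option 1 (T − 7, F + 19):
  F = 85 + 19 = 104
  T = 139 − 7 = 132
  Q = 200 − 3·132 = -196
  N = 108 − 4·104 − 6·132 + 2·(-196) = -1492
  V = -33 − 132 + 6·(-1492) = -9117
ΔN = -1492 − (-1500) = 8; ΔV = -9117 − (-9172) = 55
Score = 5·8 + (-5)·55 = -235

-235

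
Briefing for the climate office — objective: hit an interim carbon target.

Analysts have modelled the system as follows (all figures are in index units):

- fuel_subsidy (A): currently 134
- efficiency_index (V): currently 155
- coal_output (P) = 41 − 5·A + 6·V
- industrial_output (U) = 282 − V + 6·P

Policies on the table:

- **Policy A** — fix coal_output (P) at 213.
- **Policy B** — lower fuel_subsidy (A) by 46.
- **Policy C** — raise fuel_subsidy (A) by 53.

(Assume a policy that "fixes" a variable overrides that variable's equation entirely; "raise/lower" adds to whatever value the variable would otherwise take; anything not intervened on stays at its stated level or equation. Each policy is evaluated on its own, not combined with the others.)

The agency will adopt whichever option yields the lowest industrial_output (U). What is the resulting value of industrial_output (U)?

343

Policy A (P := 213):
  A = 134
  V = 155
  P = 213
  U = 282 − 155 + 6·213 = 1405
Policy B (A − 46):
  A = 134 − 46 = 88
  V = 155
  P = 41 − 5·88 + 6·155 = 531
  U = 282 − 155 + 6·531 = 3313
Policy C (A + 53):
  A = 134 + 53 = 187
  V = 155
  P = 41 − 5·187 + 6·155 = 36
  U = 282 − 155 + 6·36 = 343
Comparing — Policy A: U=1405, Policy B: U=3313, Policy C: U=343. Lowest is 343 (Policy C).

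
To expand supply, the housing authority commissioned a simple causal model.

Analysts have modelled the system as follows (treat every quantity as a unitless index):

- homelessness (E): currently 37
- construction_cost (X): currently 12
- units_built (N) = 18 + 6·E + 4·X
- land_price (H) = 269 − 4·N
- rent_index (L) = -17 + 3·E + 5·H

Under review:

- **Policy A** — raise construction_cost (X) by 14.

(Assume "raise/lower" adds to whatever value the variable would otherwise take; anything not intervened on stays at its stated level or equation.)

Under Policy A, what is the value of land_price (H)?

Policy A (X + 14):
  E = 37
  X = 12 + 14 = 26
  N = 18 + 6·37 + 4·26 = 344
  H = 269 − 4·344 = -1107

-1107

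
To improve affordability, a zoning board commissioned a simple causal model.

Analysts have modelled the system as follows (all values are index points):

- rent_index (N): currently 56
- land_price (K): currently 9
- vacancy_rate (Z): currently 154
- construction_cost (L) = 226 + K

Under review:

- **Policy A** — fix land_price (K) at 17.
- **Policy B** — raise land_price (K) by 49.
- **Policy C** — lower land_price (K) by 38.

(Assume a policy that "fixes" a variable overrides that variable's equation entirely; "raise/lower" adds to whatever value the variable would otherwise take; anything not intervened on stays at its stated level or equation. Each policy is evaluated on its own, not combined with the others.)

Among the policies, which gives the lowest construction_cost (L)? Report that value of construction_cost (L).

197

Policy A (K := 17):
  K = 17
  L = 226 + 17 = 243
Policy B (K + 49):
  K = 9 + 49 = 58
  L = 226 + 58 = 284
Policy C (K − 38):
  K = 9 − 38 = -29
  L = 226 + (-29) = 197
Comparing — Policy A: L=243, Policy B: L=284, Policy C: L=197. Lowest is 197 (Policy C).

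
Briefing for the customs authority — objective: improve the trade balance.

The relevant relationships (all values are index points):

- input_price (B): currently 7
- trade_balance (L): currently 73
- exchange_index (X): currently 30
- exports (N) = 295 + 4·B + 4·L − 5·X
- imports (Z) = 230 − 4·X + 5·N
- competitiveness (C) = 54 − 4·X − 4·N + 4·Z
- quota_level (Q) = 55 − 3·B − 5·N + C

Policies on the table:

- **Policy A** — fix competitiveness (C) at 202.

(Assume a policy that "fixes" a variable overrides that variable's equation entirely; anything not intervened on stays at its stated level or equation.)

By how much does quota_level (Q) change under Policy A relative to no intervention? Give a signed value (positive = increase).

Baseline:
  B = 7
  L = 73
  X = 30
  N = 295 + 4·7 + 4·73 − 5·30 = 465
  Z = 230 − 4·30 + 5·465 = 2435
  C = 54 − 4·30 − 4·465 + 4·2435 = 7814
  Q = 55 − 3·7 − 5·465 + 7814 = 5523
Policy A (C := 202):
  B = 7
  L = 73
  X = 30
  N = 295 + 4·7 + 4·73 − 5·30 = 465
  Z = 230 − 4·30 + 5·465 = 2435
  C = 202
  Q = 55 − 3·7 − 5·465 + 202 = -2089
Change in Q: -2089 − 5523 = -7612

-7612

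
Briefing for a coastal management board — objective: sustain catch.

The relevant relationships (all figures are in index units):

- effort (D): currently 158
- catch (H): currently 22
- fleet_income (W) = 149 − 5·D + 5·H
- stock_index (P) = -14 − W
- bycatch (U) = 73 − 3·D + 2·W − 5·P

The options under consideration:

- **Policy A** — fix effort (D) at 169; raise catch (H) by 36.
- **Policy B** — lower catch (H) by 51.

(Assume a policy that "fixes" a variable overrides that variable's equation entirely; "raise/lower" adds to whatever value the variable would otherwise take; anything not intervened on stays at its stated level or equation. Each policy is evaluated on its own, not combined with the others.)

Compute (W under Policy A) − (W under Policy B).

380

Policy A (D := 169, H + 36):
  D = 169
  H = 22 + 36 = 58
  W = 149 − 5·169 + 5·58 = -406
Policy B (H − 51):
  D = 158
  H = 22 − 51 = -29
  W = 149 − 5·158 + 5·(-29) = -786
W: -406 − (-786) = 380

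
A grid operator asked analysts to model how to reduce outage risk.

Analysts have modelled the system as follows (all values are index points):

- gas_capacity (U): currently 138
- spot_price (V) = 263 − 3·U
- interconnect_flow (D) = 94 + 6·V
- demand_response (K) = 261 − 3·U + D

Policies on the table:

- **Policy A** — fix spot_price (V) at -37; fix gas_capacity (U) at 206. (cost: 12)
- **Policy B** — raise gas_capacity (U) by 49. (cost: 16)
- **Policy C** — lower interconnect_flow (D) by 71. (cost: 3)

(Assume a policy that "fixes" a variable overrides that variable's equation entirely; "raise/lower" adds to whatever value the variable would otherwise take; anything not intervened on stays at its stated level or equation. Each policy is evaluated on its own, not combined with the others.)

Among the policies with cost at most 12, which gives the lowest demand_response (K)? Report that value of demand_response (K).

-1036

Policy A (V := -37, U := 206):
  U = 206
  V = -37
  D = 94 + 6·(-37) = -128
  K = 261 − 3·206 + (-128) = -485
Policy C (D − 71):
  U = 138
  V = 263 − 3·138 = -151
  D = 94 + 6·(-151) (−71 from intervention) = -883
  K = 261 − 3·138 + (-883) = -1036
Comparing — Policy A: K=-485, Policy C: K=-1036. Lowest is -1036 (Policy C).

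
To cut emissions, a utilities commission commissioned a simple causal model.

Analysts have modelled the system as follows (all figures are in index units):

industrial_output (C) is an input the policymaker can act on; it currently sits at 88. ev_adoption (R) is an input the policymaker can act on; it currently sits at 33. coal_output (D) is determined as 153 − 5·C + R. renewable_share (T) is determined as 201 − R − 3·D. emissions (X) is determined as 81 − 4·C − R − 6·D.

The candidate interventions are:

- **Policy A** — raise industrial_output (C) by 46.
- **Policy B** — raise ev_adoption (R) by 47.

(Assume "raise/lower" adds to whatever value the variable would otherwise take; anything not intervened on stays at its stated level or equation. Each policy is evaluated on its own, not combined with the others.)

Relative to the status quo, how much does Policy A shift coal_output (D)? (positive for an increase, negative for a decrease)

Baseline:
  C = 88
  R = 33
  D = 153 − 5·88 + 33 = -254
Policy A (C + 46):
  C = 88 + 46 = 134
  R = 33
  D = 153 − 5·134 + 33 = -484
Change in D: -484 − (-254) = -230

-230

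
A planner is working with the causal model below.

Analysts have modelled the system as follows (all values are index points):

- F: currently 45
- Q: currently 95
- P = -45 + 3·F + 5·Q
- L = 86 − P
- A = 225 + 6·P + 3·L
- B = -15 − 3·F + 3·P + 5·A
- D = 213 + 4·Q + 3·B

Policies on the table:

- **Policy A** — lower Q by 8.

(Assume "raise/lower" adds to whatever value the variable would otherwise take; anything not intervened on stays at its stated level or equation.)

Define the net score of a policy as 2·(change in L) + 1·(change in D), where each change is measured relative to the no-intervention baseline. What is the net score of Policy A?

-2112

Baseline:
  F = 45
  Q = 95
  P = -45 + 3·45 + 5·95 = 565
  L = 86 − 565 = -479
  A = 225 + 6·565 + 3·(-479) = 2178
  B = -15 − 3·45 + 3·565 + 5·2178 = 12435
  D = 213 + 4·95 + 3·12435 = 37898
Policy A (Q − 8):
  F = 45
  Q = 95 − 8 = 87
  P = -45 + 3·45 + 5·87 = 525
  L = 86 − 525 = -439
  A = 225 + 6·525 + 3·(-439) = 2058
  B = -15 − 3·45 + 3·525 + 5·2058 = 11715
  D = 213 + 4·87 + 3·11715 = 35706
ΔL = -439 − (-479) = 40; ΔD = 35706 − 37898 = -2192
Score = 2·40 + 1·(-2192) = -2112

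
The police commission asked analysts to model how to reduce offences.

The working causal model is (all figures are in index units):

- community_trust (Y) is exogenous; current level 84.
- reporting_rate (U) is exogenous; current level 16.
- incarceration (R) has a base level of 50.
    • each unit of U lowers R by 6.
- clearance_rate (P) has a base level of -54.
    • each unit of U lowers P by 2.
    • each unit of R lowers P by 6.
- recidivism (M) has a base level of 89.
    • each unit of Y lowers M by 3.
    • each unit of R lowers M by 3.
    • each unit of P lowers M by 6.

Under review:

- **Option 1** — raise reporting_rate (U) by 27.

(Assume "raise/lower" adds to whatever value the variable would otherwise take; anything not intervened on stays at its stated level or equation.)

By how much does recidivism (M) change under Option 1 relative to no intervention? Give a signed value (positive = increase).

-5022

Baseline:
  Y = 84
  U = 16
  R = 50 − 6·16 = -46
  P = -54 − 2·16 − 6·(-46) = 190
  M = 89 − 3·84 − 3·(-46) − 6·190 = -1165
Option 1 (U + 27):
  Y = 84
  U = 16 + 27 = 43
  R = 50 − 6·43 = -208
  P = -54 − 2·43 − 6·(-208) = 1108
  M = 89 − 3·84 − 3·(-208) − 6·1108 = -6187
Change in M: -6187 − (-1165) = -5022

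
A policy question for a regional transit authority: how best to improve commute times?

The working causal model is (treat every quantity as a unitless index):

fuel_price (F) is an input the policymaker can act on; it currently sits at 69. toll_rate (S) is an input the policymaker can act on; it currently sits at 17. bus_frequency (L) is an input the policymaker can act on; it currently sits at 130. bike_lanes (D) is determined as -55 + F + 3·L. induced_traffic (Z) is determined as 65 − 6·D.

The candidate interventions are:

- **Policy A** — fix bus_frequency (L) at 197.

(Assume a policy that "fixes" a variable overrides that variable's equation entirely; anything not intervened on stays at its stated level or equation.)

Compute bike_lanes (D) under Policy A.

Policy A (L := 197):
  F = 69
  L = 197
  D = -55 + 69 + 3·197 = 605

605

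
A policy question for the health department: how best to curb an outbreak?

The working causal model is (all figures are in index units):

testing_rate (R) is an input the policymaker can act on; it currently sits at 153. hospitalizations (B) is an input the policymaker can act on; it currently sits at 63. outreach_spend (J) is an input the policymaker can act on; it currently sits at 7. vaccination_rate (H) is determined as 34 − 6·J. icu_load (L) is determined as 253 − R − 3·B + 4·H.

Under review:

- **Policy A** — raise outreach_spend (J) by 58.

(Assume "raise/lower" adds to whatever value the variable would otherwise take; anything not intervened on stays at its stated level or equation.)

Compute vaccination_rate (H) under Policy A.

-356

Policy A (J + 58):
  J = 7 + 58 = 65
  H = 34 − 6·65 = -356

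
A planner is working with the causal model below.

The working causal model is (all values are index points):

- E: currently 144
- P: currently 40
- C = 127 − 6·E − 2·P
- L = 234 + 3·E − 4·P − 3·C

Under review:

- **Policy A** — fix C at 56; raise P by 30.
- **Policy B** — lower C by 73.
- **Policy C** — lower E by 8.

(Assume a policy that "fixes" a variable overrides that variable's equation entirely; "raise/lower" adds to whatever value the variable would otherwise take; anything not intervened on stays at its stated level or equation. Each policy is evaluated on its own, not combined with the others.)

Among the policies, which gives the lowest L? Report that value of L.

218

Policy A (C := 56, P + 30):
  E = 144
  P = 40 + 30 = 70
  C = 56
  L = 234 + 3·144 − 4·70 − 3·56 = 218
Policy B (C − 73):
  E = 144
  P = 40
  C = 127 − 6·144 − 2·40 (−73 from intervention) = -890
  L = 234 + 3·144 − 4·40 − 3·(-890) = 3176
Policy C (E − 8):
  E = 144 − 8 = 136
  P = 40
  C = 127 − 6·136 − 2·40 = -769
  L = 234 + 3·136 − 4·40 − 3·(-769) = 2789
Comparing — Policy A: L=218, Policy B: L=3176, Policy C: L=2789. Lowest is 218 (Policy A).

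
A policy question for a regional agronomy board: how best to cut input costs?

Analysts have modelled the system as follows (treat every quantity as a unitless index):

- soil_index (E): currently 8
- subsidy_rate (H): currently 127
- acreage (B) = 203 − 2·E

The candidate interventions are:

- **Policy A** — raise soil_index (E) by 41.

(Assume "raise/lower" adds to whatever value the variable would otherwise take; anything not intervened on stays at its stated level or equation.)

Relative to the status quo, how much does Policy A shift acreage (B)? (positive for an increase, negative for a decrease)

-82

Baseline:
  E = 8
  B = 203 − 2·8 = 187
Policy A (E + 41):
  E = 8 + 41 = 49
  B = 203 − 2·49 = 105
Change in B: 105 − 187 = -82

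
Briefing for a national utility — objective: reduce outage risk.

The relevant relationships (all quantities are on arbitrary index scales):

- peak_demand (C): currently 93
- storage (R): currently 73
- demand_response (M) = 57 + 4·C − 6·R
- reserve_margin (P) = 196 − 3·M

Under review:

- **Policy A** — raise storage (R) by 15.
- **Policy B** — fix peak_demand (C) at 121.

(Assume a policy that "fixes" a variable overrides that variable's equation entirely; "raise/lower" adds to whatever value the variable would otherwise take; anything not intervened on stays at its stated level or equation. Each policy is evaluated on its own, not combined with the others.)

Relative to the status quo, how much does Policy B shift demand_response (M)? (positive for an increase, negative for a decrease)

Baseline:
  C = 93
  R = 73
  M = 57 + 4·93 − 6·73 = -9
Policy B (C := 121):
  C = 121
  R = 73
  M = 57 + 4·121 − 6·73 = 103
Change in M: 103 − (-9) = 112

112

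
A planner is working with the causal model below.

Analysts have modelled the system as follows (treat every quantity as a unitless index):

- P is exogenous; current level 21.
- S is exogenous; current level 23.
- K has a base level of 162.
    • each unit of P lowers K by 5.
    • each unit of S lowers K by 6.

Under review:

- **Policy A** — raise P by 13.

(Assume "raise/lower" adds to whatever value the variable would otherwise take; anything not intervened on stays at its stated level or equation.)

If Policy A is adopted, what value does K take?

-146

Policy A (P + 13):
  P = 21 + 13 = 34
  S = 23
  K = 162 − 5·34 − 6·23 = -146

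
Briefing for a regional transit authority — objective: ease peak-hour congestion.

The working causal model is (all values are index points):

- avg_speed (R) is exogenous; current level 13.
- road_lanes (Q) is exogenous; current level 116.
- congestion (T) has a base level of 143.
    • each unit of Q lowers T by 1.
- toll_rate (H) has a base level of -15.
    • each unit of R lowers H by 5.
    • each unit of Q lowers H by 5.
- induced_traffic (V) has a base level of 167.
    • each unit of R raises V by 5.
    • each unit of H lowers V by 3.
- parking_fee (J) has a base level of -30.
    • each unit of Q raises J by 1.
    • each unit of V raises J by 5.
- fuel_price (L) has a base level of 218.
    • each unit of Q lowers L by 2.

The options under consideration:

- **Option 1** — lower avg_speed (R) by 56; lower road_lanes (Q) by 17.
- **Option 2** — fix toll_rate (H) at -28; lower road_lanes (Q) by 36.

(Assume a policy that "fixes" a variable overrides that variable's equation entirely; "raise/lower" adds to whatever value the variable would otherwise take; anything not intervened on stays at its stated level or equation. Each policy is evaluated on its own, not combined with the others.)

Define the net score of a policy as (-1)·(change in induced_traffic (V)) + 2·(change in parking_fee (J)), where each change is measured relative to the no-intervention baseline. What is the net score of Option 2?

Baseline:
  R = 13
  Q = 116
  H = -15 − 5·13 − 5·116 = -660
  V = 167 + 5·13 − 3·(-660) = 2212
  J = -30 + 116 + 5·2212 = 11146
Option 2 (H := -28, Q − 36):
  R = 13
  Q = 116 − 36 = 80
  H = -28
  V = 167 + 5·13 − 3·(-28) = 316
  J = -30 + 80 + 5·316 = 1630
ΔV = 316 − 2212 = -1896; ΔJ = 1630 − 11146 = -9516
Score = (-1)·(-1896) + 2·(-9516) = -17136

-17136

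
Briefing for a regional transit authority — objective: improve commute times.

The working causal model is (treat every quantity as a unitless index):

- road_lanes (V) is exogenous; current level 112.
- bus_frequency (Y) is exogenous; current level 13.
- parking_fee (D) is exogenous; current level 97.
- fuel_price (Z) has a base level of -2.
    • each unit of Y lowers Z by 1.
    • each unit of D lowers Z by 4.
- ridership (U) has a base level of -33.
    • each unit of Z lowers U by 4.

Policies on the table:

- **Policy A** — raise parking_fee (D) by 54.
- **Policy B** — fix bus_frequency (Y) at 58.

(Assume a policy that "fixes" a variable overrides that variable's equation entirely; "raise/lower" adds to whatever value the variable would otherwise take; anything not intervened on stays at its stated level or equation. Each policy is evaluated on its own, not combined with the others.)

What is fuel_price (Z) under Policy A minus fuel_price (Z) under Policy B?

Policy A (D + 54):
  Y = 13
  D = 97 + 54 = 151
  Z = -2 − 13 − 4·151 = -619
Policy B (Y := 58):
  Y = 58
  D = 97
  Z = -2 − 58 − 4·97 = -448
Z: -619 − (-448) = -171

-171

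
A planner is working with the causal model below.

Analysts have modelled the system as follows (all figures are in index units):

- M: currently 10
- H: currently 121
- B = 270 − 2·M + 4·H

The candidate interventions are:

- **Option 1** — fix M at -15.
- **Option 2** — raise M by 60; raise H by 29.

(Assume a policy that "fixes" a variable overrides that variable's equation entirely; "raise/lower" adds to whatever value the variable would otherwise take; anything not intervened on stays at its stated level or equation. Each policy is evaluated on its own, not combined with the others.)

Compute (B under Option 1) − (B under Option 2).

54

Option 1 (M := -15):
  M = -15
  H = 121
  B = 270 − 2·(-15) + 4·121 = 784
Option 2 (M + 60, H + 29):
  M = 10 + 60 = 70
  H = 121 + 29 = 150
  B = 270 − 2·70 + 4·150 = 730
B: 784 − 730 = 54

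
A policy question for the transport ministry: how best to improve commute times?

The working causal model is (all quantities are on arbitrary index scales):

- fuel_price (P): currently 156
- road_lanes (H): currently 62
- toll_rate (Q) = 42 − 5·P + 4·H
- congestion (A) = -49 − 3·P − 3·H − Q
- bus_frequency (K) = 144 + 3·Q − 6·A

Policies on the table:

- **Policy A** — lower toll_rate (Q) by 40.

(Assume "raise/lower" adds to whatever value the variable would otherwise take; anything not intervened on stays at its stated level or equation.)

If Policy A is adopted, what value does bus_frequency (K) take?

Policy A (Q − 40):
  P = 156
  H = 62
  Q = 42 − 5·156 + 4·62 (−40 from intervention) = -530
  A = -49 − 3·156 − 3·62 − (-530) = -173
  K = 144 + 3·(-530) − 6·(-173) = -408

-408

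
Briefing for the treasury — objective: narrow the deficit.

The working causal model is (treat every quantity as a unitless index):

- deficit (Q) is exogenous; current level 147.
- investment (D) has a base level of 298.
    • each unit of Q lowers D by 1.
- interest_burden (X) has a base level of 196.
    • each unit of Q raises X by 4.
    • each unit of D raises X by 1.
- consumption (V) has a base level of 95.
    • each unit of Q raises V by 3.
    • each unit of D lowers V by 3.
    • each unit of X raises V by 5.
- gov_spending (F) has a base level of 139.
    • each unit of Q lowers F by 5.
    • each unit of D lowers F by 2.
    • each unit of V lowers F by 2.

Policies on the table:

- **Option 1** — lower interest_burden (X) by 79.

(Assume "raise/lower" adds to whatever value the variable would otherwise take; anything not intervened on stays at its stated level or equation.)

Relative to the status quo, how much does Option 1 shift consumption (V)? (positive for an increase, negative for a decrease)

Baseline:
  Q = 147
  D = 298 − 147 = 151
  X = 196 + 4·147 + 151 = 935
  V = 95 + 3·147 − 3·151 + 5·935 = 4758
Option 1 (X − 79):
  Q = 147
  D = 298 − 147 = 151
  X = 196 + 4·147 + 151 (−79 from intervention) = 856
  V = 95 + 3·147 − 3·151 + 5·856 = 4363
Change in V: 4363 − 4758 = -395

-395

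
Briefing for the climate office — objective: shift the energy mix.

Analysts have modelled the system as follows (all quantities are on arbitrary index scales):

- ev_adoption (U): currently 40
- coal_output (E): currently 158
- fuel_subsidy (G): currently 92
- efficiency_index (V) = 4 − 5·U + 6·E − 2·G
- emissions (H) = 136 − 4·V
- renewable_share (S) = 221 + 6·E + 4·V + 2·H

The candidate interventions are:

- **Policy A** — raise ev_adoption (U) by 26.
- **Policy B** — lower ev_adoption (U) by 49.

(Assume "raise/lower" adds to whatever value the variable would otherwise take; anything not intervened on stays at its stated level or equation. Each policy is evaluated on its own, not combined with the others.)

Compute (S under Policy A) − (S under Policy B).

Policy A (U + 26):
  U = 40 + 26 = 66
  E = 158
  G = 92
  V = 4 − 5·66 + 6·158 − 2·92 = 438
  H = 136 − 4·438 = -1616
  S = 221 + 6·158 + 4·438 + 2·(-1616) = -311
Policy B (U − 49):
  U = 40 − 49 = -9
  E = 158
  G = 92
  V = 4 − 5·(-9) + 6·158 − 2·92 = 813
  H = 136 − 4·813 = -3116
  S = 221 + 6·158 + 4·813 + 2·(-3116) = -1811
S: -311 − (-1811) = 1500

1500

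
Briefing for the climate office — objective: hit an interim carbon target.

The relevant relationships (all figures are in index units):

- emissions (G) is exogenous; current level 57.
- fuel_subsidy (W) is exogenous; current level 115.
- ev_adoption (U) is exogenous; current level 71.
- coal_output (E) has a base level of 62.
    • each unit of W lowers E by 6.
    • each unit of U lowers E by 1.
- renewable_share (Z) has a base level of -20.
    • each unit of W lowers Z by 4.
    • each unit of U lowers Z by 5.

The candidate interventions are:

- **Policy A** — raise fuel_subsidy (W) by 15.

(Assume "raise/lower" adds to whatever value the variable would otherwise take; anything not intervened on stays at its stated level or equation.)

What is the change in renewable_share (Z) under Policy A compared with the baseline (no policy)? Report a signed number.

-60

Baseline:
  W = 115
  U = 71
  Z = -20 − 4·115 − 5·71 = -835
Policy A (W + 15):
  W = 115 + 15 = 130
  U = 71
  Z = -20 − 4·130 − 5·71 = -895
Change in Z: -895 − (-835) = -60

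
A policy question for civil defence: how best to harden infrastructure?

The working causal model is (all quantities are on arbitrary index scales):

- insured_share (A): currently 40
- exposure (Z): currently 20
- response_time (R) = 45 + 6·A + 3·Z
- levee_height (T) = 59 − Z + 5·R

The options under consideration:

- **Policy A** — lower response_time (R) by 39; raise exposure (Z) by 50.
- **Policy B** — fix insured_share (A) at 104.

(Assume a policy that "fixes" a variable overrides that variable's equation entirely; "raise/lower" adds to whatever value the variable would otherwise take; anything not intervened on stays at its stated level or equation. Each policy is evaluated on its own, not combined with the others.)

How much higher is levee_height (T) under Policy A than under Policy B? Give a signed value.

Policy A (R − 39, Z + 50):
  A = 40
  Z = 20 + 50 = 70
  R = 45 + 6·40 + 3·70 (−39 from intervention) = 456
  T = 59 − 70 + 5·456 = 2269
Policy B (A := 104):
  A = 104
  Z = 20
  R = 45 + 6·104 + 3·20 = 729
  T = 59 − 20 + 5·729 = 3684
T: 2269 − 3684 = -1415

-1415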